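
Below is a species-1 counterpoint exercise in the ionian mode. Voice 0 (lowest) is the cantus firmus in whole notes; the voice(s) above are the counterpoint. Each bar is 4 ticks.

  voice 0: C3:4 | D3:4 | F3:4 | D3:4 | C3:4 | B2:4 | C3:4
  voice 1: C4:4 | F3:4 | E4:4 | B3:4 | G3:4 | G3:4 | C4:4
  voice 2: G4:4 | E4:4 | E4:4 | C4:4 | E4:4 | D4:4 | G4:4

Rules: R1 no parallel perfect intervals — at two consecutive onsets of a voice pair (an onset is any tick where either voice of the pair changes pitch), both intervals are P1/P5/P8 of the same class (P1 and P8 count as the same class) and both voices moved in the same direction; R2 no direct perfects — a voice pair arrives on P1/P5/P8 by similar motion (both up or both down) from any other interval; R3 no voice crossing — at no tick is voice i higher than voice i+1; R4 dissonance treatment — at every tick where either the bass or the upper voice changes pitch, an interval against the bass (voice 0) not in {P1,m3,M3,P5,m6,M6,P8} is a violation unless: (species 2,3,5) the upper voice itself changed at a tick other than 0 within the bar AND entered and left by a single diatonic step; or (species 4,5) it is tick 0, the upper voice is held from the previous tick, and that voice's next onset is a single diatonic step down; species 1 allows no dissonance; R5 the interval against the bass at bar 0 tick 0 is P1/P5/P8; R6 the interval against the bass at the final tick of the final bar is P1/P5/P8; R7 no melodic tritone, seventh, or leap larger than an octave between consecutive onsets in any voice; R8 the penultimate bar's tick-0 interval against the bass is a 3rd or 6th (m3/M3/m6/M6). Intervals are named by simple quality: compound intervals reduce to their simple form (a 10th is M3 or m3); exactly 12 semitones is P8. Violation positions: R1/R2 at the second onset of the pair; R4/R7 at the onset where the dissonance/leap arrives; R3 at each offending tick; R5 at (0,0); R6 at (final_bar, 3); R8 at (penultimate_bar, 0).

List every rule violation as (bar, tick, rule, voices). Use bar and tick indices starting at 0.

bar 0: v0=C3 v1=C4 v2=G4 downbeat P5
bar 1: v0=D3 v1=F3 v2=E4 downbeat M2
bar 2: v0=F3 v1=E4 v2=E4 downbeat M7
bar 3: v0=D3 v1=B3 v2=C4 downbeat m7
bar 4: v0=C3 v1=G3 v2=E4 downbeat M3
bar 5: v0=B2 v1=G3 v2=D4 downbeat m3
bar 6: v0=C3 v1=C4 v2=G4 downbeat P5
  -> R4 @ bar 1 tick 0 v(0, 2): D3/E4 M2 untreated
  -> R4 @ bar 2 tick 0 v(0, 1): F3/E4 M7 untreated
  -> R4 @ bar 2 tick 0 v(0, 2): F3/E4 M7 untreated
  -> R7 @ bar 2 tick 0 v(1,): F3->E4 leap 11st
  -> R4 @ bar 3 tick 0 v(0, 2): D3/C4 m7 untreated
  -> R2 @ bar 4 tick 0 v(0, 1): D3/B3 M6 -> C3/G3 P5 similar
  -> R1 @ bar 6 tick 0 v(1, 2): G3/D4 P5 -> C4/G4 P5 similar
  -> R2 @ bar 6 tick 0 v(0, 1): B2/G3 m6 -> C3/C4 P8 similar
  -> R2 @ bar 6 tick 0 v(0, 2): B2/D4 m3 -> C3/G4 P5 similar

(1, 0, R4, (0, 2))
(2, 0, R4, (0, 1))
(2, 0, R4, (0, 2))
(2, 0, R7, (1,))
(3, 0, R4, (0, 2))
(4, 0, R2, (0, 1))
(6, 0, R1, (1, 2))
(6, 0, R2, (0, 1))
(6, 0, R2, (0, 2))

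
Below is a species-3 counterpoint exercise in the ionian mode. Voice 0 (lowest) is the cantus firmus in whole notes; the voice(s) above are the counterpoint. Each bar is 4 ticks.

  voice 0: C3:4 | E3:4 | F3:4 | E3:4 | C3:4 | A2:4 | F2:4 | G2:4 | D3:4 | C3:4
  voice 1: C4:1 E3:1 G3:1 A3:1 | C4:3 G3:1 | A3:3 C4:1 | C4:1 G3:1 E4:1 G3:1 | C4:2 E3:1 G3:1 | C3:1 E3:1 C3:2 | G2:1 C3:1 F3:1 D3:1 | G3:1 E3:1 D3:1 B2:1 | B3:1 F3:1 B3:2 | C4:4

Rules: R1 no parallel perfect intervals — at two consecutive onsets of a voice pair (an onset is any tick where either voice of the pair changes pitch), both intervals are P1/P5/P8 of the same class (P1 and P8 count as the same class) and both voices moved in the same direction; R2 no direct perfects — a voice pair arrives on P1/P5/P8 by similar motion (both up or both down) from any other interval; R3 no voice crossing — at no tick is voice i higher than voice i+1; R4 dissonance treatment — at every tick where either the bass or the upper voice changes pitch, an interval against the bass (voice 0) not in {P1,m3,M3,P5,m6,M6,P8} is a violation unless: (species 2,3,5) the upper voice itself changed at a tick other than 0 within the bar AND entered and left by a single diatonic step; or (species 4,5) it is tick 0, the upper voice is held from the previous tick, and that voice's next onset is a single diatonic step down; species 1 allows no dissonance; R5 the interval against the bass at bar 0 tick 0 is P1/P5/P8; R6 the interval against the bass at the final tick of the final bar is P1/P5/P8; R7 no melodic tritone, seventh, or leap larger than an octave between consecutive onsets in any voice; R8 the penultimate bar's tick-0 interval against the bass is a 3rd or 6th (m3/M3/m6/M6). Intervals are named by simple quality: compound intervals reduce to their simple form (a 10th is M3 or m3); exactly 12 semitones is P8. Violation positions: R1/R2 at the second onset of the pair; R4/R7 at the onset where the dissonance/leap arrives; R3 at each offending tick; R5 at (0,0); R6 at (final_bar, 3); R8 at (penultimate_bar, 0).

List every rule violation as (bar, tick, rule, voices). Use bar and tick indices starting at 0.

(6, 0, R4, (0, 1))
(7, 0, R2, (0, 1))
(8, 1, R7, (1,))
(8, 2, R7, (1,))

bar 0: v0=C3 v1=C4 downbeat P8
bar 1: v0=E3 v1=C4 downbeat m6
bar 2: v0=F3 v1=A3 downbeat M3
bar 3: v0=E3 v1=C4 downbeat m6
bar 4: v0=C3 v1=C4 downbeat P8
bar 5: v0=A2 v1=C3 downbeat m3
bar 6: v0=F2 v1=G2 downbeat M2
bar 7: v0=G2 v1=G3 downbeat P8
bar 8: v0=D3 v1=B3 downbeat M6
bar 9: v0=C3 v1=C4 downbeat P8
  -> R4 @ bar 6 tick 0 v(0, 1): F2/G2 M2 untreated
  -> R2 @ bar 7 tick 0 v(0, 1): F2/D3 M6 -> G2/G3 P8 similar
  -> R7 @ bar 8 tick 1 v(1,): B3->F3 leap 6st
  -> R7 @ bar 8 tick 2 v(1,): F3->B3 leap 6st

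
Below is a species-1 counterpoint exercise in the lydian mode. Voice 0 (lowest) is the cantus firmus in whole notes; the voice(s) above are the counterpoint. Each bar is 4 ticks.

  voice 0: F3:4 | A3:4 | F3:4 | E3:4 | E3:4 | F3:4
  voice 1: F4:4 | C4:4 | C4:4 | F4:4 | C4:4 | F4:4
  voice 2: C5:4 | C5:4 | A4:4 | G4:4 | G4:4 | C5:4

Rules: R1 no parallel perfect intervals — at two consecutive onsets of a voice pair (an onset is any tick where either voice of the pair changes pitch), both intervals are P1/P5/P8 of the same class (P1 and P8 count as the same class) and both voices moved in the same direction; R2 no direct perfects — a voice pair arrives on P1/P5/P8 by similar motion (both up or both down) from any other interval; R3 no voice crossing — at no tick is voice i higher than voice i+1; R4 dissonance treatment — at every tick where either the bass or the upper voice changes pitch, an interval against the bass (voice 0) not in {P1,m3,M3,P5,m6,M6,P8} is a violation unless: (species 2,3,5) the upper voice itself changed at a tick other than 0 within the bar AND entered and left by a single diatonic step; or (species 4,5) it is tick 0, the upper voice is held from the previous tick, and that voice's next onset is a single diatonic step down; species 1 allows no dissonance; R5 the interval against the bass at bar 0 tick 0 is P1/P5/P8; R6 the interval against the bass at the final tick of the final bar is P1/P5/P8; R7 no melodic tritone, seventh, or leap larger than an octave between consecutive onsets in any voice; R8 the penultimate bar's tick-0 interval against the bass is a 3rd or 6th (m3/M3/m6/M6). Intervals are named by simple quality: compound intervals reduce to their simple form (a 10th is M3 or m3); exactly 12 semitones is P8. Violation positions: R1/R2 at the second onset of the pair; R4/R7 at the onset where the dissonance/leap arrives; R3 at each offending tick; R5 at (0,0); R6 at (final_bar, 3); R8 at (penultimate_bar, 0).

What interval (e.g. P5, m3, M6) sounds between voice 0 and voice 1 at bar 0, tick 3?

voice 0=F3 voice 1=F4 -> P8

P8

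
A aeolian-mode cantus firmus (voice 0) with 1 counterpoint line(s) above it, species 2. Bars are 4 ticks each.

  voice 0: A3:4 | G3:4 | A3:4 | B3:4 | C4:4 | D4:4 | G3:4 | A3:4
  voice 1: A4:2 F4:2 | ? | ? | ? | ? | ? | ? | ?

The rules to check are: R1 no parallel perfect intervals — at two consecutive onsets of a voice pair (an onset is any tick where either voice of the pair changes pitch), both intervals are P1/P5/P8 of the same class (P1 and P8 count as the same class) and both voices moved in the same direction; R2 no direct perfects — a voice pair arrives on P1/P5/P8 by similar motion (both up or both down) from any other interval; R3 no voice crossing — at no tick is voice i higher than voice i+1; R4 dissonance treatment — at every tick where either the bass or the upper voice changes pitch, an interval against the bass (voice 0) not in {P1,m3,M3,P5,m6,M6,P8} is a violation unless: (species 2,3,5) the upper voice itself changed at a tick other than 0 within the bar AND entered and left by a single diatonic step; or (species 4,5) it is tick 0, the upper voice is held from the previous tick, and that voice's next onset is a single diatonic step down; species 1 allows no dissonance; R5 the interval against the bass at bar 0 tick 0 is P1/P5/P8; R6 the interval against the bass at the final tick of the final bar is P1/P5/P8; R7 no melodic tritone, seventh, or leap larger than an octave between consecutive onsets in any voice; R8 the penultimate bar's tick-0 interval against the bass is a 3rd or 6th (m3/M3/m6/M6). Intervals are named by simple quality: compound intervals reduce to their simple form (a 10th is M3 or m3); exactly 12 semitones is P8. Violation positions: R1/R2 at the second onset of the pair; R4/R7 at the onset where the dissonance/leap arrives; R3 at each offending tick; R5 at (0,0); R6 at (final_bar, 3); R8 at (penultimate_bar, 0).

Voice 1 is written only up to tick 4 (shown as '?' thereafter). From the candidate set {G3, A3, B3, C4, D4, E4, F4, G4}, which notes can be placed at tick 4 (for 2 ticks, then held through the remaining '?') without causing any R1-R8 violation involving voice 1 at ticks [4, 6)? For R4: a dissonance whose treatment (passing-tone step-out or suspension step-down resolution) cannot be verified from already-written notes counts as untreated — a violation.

G3: violates R2,R7
A3: violates R4
B3: violates R7
C4: violates R4
D4: violates R2
E4: legal
F4: violates R4
G4: legal

{E4, G4}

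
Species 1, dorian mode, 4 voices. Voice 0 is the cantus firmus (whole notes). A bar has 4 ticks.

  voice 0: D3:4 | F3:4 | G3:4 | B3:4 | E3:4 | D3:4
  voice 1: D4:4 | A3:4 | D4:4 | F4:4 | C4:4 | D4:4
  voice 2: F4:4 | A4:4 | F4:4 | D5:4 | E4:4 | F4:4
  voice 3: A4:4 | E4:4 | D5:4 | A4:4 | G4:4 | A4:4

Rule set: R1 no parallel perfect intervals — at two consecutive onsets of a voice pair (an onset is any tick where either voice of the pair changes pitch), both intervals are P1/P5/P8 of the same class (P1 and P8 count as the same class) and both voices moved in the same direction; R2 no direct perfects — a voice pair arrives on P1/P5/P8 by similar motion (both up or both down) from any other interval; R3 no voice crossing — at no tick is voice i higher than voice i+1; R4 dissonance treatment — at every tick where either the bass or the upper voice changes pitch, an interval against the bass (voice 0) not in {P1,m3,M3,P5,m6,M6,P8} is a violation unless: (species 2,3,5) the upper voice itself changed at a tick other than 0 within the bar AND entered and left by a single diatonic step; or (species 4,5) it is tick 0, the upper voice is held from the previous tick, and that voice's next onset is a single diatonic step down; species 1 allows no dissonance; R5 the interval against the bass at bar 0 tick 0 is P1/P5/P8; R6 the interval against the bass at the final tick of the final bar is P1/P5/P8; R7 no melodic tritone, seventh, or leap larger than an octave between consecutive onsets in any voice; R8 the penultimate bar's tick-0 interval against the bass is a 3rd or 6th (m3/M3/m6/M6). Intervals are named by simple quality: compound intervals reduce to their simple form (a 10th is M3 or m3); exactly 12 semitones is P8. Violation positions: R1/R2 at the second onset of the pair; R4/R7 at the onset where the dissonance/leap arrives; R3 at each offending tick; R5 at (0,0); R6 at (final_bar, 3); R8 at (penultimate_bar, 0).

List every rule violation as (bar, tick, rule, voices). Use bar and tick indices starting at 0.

(0, 0, R5, (0, 2))
(1, 0, R1, (1, 3))
(1, 0, R3, (2, 3))
(1, 0, R4, (0, 3))
(1, 1, R3, (2, 3))
(1, 2, R3, (2, 3))
(1, 3, R3, (2, 3))
(2, 0, R2, (0, 1))
(2, 0, R2, (0, 3))
(2, 0, R2, (1, 3))
(2, 0, R4, (0, 2))
(2, 0, R7, (3,))
(3, 0, R3, (2, 3))
(3, 0, R4, (0, 1))
(3, 0, R4, (0, 3))
(3, 1, R3, (2, 3))
(3, 2, R3, (2, 3))
(3, 3, R3, (2, 3))
(4, 0, R2, (0, 2))
(4, 0, R2, (1, 3))
(4, 0, R7, (2,))
(4, 0, R8, (0, 2))
(5, 0, R1, (1, 3))
(5, 3, R6, (0, 2))

bar 0: v0=D3 v1=D4 v2=F4 v3=A4 downbeat P5
bar 1: v0=F3 v1=A3 v2=A4 v3=E4 downbeat M7
bar 2: v0=G3 v1=D4 v2=F4 v3=D5 downbeat P5
bar 3: v0=B3 v1=F4 v2=D5 v3=A4 downbeat m7
bar 4: v0=E3 v1=C4 v2=E4 v3=G4 downbeat m3
bar 5: v0=D3 v1=D4 v2=F4 v3=A4 downbeat P5
  -> R5 @ bar 0 tick 0 v(0, 2): opens on m3
  -> R1 @ bar 1 tick 0 v(1, 3): D4/A4 P5 -> A3/E4 P5 similar
  -> R3 @ bar 1 tick 0 v(2, 3): A4 above E4
  -> R4 @ bar 1 tick 0 v(0, 3): F3/E4 M7 untreated
  -> R3 @ bar 1 tick 1 v(2, 3): A4 above E4
  -> R3 @ bar 1 tick 2 v(2, 3): A4 above E4
  -> R3 @ bar 1 tick 3 v(2, 3): A4 above E4
  -> R2 @ bar 2 tick 0 v(0, 1): F3/A3 M3 -> G3/D4 P5 similar
  -> R2 @ bar 2 tick 0 v(0, 3): F3/E4 M7 -> G3/D5 P5 similar
  -> R2 @ bar 2 tick 0 v(1, 3): A3/E4 P5 -> D4/D5 P8 similar
  -> R4 @ bar 2 tick 0 v(0, 2): G3/F4 m7 untreated
  -> R7 @ bar 2 tick 0 v(3,): E4->D5 leap 10st
  -> R3 @ bar 3 tick 0 v(2, 3): D5 above A4
  -> R4 @ bar 3 tick 0 v(0, 1): B3/F4 TT untreated
  -> R4 @ bar 3 tick 0 v(0, 3): B3/A4 m7 untreated
  -> R3 @ bar 3 tick 1 v(2, 3): D5 above A4
  -> R3 @ bar 3 tick 2 v(2, 3): D5 above A4
  -> R3 @ bar 3 tick 3 v(2, 3): D5 above A4
  -> R2 @ bar 4 tick 0 v(0, 2): B3/D5 m3 -> E3/E4 P8 similar
  -> R2 @ bar 4 tick 0 v(1, 3): F4/A4 M3 -> C4/G4 P5 similar
  -> R7 @ bar 4 tick 0 v(2,): D5->E4 leap 10st
  -> R8 @ bar 4 tick 0 v(0, 2): penult P8 not 3rd/6th
  -> R1 @ bar 5 tick 0 v(1, 3): C4/G4 P5 -> D4/A4 P5 similar
  -> R6 @ bar 5 tick 3 v(0, 2): closes on m3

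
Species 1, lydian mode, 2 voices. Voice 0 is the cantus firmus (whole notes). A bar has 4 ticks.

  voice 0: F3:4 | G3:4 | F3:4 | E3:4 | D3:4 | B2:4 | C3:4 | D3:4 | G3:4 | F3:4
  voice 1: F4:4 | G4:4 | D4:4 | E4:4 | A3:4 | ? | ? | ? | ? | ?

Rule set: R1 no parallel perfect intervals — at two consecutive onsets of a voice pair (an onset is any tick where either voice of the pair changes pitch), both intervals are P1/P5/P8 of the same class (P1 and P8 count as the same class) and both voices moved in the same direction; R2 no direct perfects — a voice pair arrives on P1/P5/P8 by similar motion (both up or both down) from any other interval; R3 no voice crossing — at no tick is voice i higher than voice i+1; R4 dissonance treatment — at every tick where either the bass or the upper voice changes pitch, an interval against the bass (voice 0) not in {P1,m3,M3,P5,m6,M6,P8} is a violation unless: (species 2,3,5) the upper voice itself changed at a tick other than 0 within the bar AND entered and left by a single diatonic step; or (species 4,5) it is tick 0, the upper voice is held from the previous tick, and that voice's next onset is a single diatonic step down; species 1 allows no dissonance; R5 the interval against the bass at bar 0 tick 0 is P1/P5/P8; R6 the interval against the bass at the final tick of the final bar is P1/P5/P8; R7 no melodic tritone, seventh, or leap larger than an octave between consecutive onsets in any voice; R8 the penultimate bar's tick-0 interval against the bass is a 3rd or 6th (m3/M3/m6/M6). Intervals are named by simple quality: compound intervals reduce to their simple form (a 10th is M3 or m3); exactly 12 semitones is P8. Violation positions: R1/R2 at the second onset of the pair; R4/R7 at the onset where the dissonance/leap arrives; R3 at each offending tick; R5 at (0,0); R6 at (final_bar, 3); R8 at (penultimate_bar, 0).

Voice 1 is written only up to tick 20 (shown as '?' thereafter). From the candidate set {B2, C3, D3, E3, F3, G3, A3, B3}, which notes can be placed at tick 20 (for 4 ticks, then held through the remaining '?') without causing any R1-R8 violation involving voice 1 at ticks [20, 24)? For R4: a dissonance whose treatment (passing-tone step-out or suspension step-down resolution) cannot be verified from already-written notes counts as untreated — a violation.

{B3, D3, G3}

B2: violates R2,R7
C3: violates R4
D3: legal
E3: violates R4
F3: violates R4
G3: legal
A3: violates R4
B3: legal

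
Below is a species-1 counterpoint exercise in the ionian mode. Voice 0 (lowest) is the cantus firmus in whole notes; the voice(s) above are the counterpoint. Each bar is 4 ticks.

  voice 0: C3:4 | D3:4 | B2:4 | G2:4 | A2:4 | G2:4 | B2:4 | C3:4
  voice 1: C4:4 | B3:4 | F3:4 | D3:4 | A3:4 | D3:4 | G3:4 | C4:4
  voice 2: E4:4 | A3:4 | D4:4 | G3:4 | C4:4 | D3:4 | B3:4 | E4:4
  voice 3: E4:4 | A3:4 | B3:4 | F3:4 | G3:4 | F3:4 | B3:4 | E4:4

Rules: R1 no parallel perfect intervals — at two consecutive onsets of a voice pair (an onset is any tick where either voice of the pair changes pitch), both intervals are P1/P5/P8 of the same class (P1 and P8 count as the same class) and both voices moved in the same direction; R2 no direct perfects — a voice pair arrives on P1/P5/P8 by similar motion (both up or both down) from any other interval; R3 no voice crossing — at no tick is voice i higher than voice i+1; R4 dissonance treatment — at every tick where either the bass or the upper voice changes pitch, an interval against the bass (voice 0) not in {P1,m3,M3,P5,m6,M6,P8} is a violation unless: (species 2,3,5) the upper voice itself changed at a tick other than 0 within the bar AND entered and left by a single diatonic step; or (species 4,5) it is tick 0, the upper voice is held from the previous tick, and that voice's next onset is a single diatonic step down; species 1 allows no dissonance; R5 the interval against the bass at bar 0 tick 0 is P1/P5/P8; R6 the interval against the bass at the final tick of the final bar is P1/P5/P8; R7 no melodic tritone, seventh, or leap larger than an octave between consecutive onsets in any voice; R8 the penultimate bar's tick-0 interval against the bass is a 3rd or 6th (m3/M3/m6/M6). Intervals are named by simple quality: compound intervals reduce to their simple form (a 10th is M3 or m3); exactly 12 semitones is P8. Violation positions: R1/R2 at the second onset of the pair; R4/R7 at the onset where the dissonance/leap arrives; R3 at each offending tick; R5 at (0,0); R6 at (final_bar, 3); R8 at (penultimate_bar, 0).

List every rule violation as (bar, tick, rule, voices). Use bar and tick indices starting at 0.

bar 0: v0=C3 v1=C4 v2=E4 v3=E4 downbeat M3
bar 1: v0=D3 v1=B3 v2=A3 v3=A3 downbeat P5
bar 2: v0=B2 v1=F3 v2=D4 v3=B3 downbeat P8
bar 3: v0=G2 v1=D3 v2=G3 v3=F3 downbeat m7
bar 4: v0=A2 v1=A3 v2=C4 v3=G3 downbeat m7
bar 5: v0=G2 v1=D3 v2=D3 v3=F3 downbeat m7
bar 6: v0=B2 v1=G3 v2=B3 v3=B3 downbeat P8
bar 7: v0=C3 v1=C4 v2=E4 v3=E4 downbeat M3
  -> R5 @ bar 0 tick 0 v(0, 2): opens on M3
  -> R5 @ bar 0 tick 0 v(0, 3): opens on M3
  -> R1 @ bar 1 tick 0 v(2, 3): E4/E4 P1 -> A3/A3 P1 similar
  -> R3 @ bar 1 tick 0 v(1, 2): B3 above A3
  -> R3 @ bar 1 tick 1 v(1, 2): B3 above A3
  -> R3 @ bar 1 tick 2 v(1, 2): B3 above A3
  -> R3 @ bar 1 tick 3 v(1, 2): B3 above A3
  -> R3 @ bar 2 tick 0 v(2, 3): D4 above B3
  -> R4 @ bar 2 tick 0 v(0, 1): B2/F3 TT untreated
  -> R7 @ bar 2 tick 0 v(1,): B3->F3 leap 6st
  -> R3 @ bar 2 tick 1 v(2, 3): D4 above B3
  -> R3 @ bar 2 tick 2 v(2, 3): D4 above B3
  -> R3 @ bar 2 tick 3 v(2, 3): D4 above B3
  -> R2 @ bar 3 tick 0 v(0, 1): B2/F3 TT -> G2/D3 P5 similar
  -> R2 @ bar 3 tick 0 v(0, 2): B2/D4 m3 -> G2/G3 P8 similar
  -> R3 @ bar 3 tick 0 v(2, 3): G3 above F3
  -> R4 @ bar 3 tick 0 v(0, 3): G2/F3 m7 untreated
  -> R7 @ bar 3 tick 0 v(3,): B3->F3 leap 6st
  -> R3 @ bar 3 tick 1 v(2, 3): G3 above F3
  -> R3 @ bar 3 tick 2 v(2, 3): G3 above F3
  -> R3 @ bar 3 tick 3 v(2, 3): G3 above F3
  -> R2 @ bar 4 tick 0 v(0, 1): G2/D3 P5 -> A2/A3 P8 similar
  -> R3 @ bar 4 tick 0 v(2, 3): C4 above G3
  -> R4 @ bar 4 tick 0 v(0, 3): A2/G3 m7 untreated
  -> R3 @ bar 4 tick 1 v(2, 3): C4 above G3
  -> R3 @ bar 4 tick 2 v(2, 3): C4 above G3
  -> R3 @ bar 4 tick 3 v(2, 3): C4 above G3
  -> R2 @ bar 5 tick 0 v(0, 1): A2/A3 P8 -> G2/D3 P5 similar
  -> R2 @ bar 5 tick 0 v(0, 2): A2/C4 m3 -> G2/D3 P5 similar
  -> R2 @ bar 5 tick 0 v(1, 2): A3/C4 m3 -> D3/D3 P1 similar
  -> R4 @ bar 5 tick 0 v(0, 3): G2/F3 m7 untreated
  -> R7 @ bar 5 tick 0 v(2,): C4->D3 leap 10st
  -> R2 @ bar 6 tick 0 v(0, 2): G2/D3 P5 -> B2/B3 P8 similar
  -> R2 @ bar 6 tick 0 v(0, 3): G2/F3 m7 -> B2/B3 P8 similar
  -> R2 @ bar 6 tick 0 v(2, 3): D3/F3 m3 -> B3/B3 P1 similar
  -> R7 @ bar 6 tick 0 v(3,): F3->B3 leap 6st
  -> R8 @ bar 6 tick 0 v(0, 2): penult P8 not 3rd/6th
  -> R8 @ bar 6 tick 0 v(0, 3): penult P8 not 3rd/6th
  -> R1 @ bar 7 tick 0 v(2, 3): B3/B3 P1 -> E4/E4 P1 similar
  -> R2 @ bar 7 tick 0 v(0, 1): B2/G3 m6 -> C3/C4 P8 similar
  -> R6 @ bar 7 tick 3 v(0, 2): closes on M3
  -> R6 @ bar 7 tick 3 v(0, 3): closes on M3

(0, 0, R5, (0, 2))
(0, 0, R5, (0, 3))
(1, 0, R1, (2, 3))
(1, 0, R3, (1, 2))
(1, 1, R3, (1, 2))
(1, 2, R3, (1, 2))
(1, 3, R3, (1, 2))
(2, 0, R3, (2, 3))
(2, 0, R4, (0, 1))
(2, 0, R7, (1,))
(2, 1, R3, (2, 3))
(2, 2, R3, (2, 3))
(2, 3, R3, (2, 3))
(3, 0, R2, (0, 1))
(3, 0, R2, (0, 2))
(3, 0, R3, (2, 3))
(3, 0, R4, (0, 3))
(3, 0, R7, (3,))
(3, 1, R3, (2, 3))
(3, 2, R3, (2, 3))
(3, 3, R3, (2, 3))
(4, 0, R2, (0, 1))
(4, 0, R3, (2, 3))
(4, 0, R4, (0, 3))
(4, 1, R3, (2, 3))
(4, 2, R3, (2, 3))
(4, 3, R3, (2, 3))
(5, 0, R2, (0, 1))
(5, 0, R2, (0, 2))
(5, 0, R2, (1, 2))
(5, 0, R4, (0, 3))
(5, 0, R7, (2,))
(6, 0, R2, (0, 2))
(6, 0, R2, (0, 3))
(6, 0, R2, (2, 3))
(6, 0, R7, (3,))
(6, 0, R8, (0, 2))
(6, 0, R8, (0, 3))
(7, 0, R1, (2, 3))
(7, 0, R2, (0, 1))
(7, 3, R6, (0, 2))
(7, 3, R6, (0, 3))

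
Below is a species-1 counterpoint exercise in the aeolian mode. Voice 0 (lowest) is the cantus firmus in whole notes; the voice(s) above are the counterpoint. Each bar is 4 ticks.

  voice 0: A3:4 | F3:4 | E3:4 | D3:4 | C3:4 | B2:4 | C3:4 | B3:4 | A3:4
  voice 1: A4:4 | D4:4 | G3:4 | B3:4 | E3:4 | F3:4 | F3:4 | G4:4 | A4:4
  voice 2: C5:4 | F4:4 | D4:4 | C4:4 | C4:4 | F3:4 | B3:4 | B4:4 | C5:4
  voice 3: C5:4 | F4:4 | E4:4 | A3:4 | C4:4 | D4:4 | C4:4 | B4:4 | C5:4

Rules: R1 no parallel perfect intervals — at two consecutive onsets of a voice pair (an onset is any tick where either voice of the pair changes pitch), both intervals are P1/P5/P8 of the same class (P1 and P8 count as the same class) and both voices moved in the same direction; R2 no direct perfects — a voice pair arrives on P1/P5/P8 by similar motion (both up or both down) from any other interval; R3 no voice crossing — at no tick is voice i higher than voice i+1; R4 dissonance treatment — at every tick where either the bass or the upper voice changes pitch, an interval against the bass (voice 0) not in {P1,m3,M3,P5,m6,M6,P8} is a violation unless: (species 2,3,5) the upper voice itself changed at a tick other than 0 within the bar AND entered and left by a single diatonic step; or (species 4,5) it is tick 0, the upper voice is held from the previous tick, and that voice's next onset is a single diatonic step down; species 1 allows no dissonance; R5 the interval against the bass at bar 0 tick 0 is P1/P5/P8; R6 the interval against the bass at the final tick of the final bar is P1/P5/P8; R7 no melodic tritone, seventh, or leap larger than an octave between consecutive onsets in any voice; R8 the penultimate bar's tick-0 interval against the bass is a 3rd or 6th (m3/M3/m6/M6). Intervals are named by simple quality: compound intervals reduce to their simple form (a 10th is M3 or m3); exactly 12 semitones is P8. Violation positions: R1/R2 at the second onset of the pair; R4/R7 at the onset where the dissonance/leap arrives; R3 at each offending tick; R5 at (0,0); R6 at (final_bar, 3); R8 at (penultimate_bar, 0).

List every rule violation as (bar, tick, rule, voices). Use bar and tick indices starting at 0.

(0, 0, R5, (0, 2))
(0, 0, R5, (0, 3))
(1, 0, R1, (2, 3))
(1, 0, R2, (0, 2))
(1, 0, R2, (0, 3))
(2, 0, R1, (0, 3))
(2, 0, R2, (1, 2))
(2, 0, R4, (0, 2))
(3, 0, R2, (0, 3))
(3, 0, R3, (2, 3))
(3, 0, R4, (0, 2))
(3, 1, R3, (2, 3))
(3, 2, R3, (2, 3))
(3, 3, R3, (2, 3))
(5, 0, R4, (0, 1))
(5, 0, R4, (0, 2))
(6, 0, R4, (0, 1))
(6, 0, R4, (0, 2))
(6, 0, R7, (2,))
(7, 0, R1, (0, 3))
(7, 0, R2, (0, 2))
(7, 0, R2, (2, 3))
(7, 0, R7, (0,))
(7, 0, R7, (1,))
(7, 0, R7, (3,))
(7, 0, R8, (0, 2))
(7, 0, R8, (0, 3))
(8, 0, R1, (2, 3))
(8, 3, R6, (0, 2))
(8, 3, R6, (0, 3))

bar 0: v0=A3 v1=A4 v2=C5 v3=C5 downbeat m3
bar 1: v0=F3 v1=D4 v2=F4 v3=F4 downbeat P8
bar 2: v0=E3 v1=G3 v2=D4 v3=E4 downbeat P8
bar 3: v0=D3 v1=B3 v2=C4 v3=A3 downbeat P5
bar 4: v0=C3 v1=E3 v2=C4 v3=C4 downbeat P8
bar 5: v0=B2 v1=F3 v2=F3 v3=D4 downbeat m3
bar 6: v0=C3 v1=F3 v2=B3 v3=C4 downbeat P8
bar 7: v0=B3 v1=G4 v2=B4 v3=B4 downbeat P8
bar 8: v0=A3 v1=A4 v2=C5 v3=C5 downbeat m3
  -> R5 @ bar 0 tick 0 v(0, 2): opens on m3
  -> R5 @ bar 0 tick 0 v(0, 3): opens on m3
  -> R1 @ bar 1 tick 0 v(2, 3): C5/C5 P1 -> F4/F4 P1 similar
  -> R2 @ bar 1 tick 0 v(0, 2): A3/C5 m3 -> F3/F4 P8 similar
  -> R2 @ bar 1 tick 0 v(0, 3): A3/C5 m3 -> F3/F4 P8 similar
  -> R1 @ bar 2 tick 0 v(0, 3): F3/F4 P8 -> E3/E4 P8 similar
  -> R2 @ bar 2 tick 0 v(1, 2): D4/F4 m3 -> G3/D4 P5 similar
  -> R4 @ bar 2 tick 0 v(0, 2): E3/D4 m7 untreated
  -> R2 @ bar 3 tick 0 v(0, 3): E3/E4 P8 -> D3/A3 P5 similar
  -> R3 @ bar 3 tick 0 v(2, 3): C4 above A3
  -> R4 @ bar 3 tick 0 v(0, 2): D3/C4 m7 untreated
  -> R3 @ bar 3 tick 1 v(2, 3): C4 above A3
  -> R3 @ bar 3 tick 2 v(2, 3): C4 above A3
  -> R3 @ bar 3 tick 3 v(2, 3): C4 above A3
  -> R4 @ bar 5 tick 0 v(0, 1): B2/F3 TT untreated
  -> R4 @ bar 5 tick 0 v(0, 2): B2/F3 TT untreated
  -> R4 @ bar 6 tick 0 v(0, 1): C3/F3 P4 untreated
  -> R4 @ bar 6 tick 0 v(0, 2): C3/B3 M7 untreated
  -> R7 @ bar 6 tick 0 v(2,): F3->B3 leap 6st
  -> R1 @ bar 7 tick 0 v(0, 3): C3/C4 P8 -> B3/B4 P8 similar
  -> R2 @ bar 7 tick 0 v(0, 2): C3/B3 M7 -> B3/B4 P8 similar
  -> R2 @ bar 7 tick 0 v(2, 3): B3/C4 m2 -> B4/B4 P1 similar
  -> R7 @ bar 7 tick 0 v(0,): C3->B3 leap 11st
  -> R7 @ bar 7 tick 0 v(1,): F3->G4 leap 14st
  -> R7 @ bar 7 tick 0 v(3,): C4->B4 leap 11st
  -> R8 @ bar 7 tick 0 v(0, 2): penult P8 not 3rd/6th
  -> R8 @ bar 7 tick 0 v(0, 3): penult P8 not 3rd/6th
  -> R1 @ bar 8 tick 0 v(2, 3): B4/B4 P1 -> C5/C5 P1 similar
  -> R6 @ bar 8 tick 3 v(0, 2): closes on m3
  -> R6 @ bar 8 tick 3 v(0, 3): closes on m3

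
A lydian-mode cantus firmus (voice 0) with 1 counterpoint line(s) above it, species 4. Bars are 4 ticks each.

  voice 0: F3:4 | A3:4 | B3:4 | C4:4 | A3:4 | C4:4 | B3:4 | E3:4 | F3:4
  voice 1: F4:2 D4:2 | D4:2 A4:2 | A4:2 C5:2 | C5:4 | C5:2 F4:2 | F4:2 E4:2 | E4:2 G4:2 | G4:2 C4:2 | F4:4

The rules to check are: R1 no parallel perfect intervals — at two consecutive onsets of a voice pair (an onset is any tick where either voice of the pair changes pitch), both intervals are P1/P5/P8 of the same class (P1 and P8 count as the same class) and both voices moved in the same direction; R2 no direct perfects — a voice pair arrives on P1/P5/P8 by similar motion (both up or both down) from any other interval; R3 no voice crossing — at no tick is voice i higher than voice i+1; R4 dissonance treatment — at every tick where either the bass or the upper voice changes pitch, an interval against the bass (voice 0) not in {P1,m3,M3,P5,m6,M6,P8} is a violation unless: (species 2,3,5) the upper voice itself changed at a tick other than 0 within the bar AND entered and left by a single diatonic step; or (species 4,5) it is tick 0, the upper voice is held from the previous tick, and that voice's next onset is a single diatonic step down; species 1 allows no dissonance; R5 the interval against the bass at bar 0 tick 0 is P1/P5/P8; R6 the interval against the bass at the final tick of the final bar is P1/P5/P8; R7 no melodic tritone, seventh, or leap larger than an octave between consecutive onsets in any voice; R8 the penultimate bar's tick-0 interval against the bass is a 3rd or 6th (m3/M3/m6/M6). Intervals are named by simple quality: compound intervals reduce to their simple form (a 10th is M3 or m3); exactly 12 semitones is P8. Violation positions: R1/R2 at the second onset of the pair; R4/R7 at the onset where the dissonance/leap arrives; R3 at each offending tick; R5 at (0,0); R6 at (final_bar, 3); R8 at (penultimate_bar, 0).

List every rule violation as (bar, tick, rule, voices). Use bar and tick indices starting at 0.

bar 0: v0=F3 v1=F4 downbeat P8
bar 1: v0=A3 v1=D4 downbeat P4
bar 2: v0=B3 v1=A4 downbeat m7
bar 3: v0=C4 v1=C5 downbeat P8
bar 4: v0=A3 v1=C5 downbeat m3
bar 5: v0=C4 v1=F4 downbeat P4
bar 6: v0=B3 v1=E4 downbeat P4
bar 7: v0=E3 v1=G4 downbeat m3
bar 8: v0=F3 v1=F4 downbeat P8
  -> R4 @ bar 1 tick 0 v(0, 1): A3/D4 P4 untreated
  -> R4 @ bar 2 tick 0 v(0, 1): B3/A4 m7 untreated
  -> R4 @ bar 2 tick 2 v(0, 1): B3/C5 m2 untreated
  -> R4 @ bar 6 tick 0 v(0, 1): B3/E4 P4 untreated
  -> R2 @ bar 8 tick 0 v(0, 1): E3/C4 m6 -> F3/F4 P8 similar

(1, 0, R4, (0, 1))
(2, 0, R4, (0, 1))
(2, 2, R4, (0, 1))
(6, 0, R4, (0, 1))
(8, 0, R2, (0, 1))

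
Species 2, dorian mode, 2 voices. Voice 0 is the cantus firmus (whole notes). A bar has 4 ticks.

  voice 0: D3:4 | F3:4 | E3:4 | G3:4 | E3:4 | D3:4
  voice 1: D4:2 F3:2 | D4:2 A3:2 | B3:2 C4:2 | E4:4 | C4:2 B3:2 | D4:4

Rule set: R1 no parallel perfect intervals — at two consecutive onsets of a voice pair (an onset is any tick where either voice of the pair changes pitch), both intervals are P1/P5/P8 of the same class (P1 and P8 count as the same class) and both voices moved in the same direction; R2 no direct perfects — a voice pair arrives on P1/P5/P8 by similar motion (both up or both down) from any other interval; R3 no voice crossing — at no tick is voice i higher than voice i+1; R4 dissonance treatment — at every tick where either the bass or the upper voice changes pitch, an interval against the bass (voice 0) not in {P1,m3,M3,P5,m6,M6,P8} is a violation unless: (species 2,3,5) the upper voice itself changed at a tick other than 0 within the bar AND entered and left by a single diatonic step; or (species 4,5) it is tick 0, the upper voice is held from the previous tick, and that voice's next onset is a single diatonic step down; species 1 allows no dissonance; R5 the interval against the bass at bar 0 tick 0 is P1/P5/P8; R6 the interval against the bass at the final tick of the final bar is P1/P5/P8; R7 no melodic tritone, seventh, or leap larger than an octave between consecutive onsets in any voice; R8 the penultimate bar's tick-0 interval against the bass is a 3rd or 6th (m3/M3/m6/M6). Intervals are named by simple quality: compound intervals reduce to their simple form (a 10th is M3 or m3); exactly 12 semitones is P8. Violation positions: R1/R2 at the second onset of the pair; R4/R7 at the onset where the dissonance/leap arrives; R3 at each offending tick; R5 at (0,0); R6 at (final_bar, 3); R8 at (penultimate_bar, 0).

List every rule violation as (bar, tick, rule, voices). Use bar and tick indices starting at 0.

No violations across 6 bars (D3..D3 vs D4..D4).

bar 0: v0=D3 v1=D4 downbeat P8
bar 1: v0=F3 v1=D4 downbeat M6
bar 2: v0=E3 v1=B3 downbeat P5
bar 3: v0=G3 v1=E4 downbeat M6
bar 4: v0=E3 v1=C4 downbeat m6
bar 5: v0=D3 v1=D4 downbeat P8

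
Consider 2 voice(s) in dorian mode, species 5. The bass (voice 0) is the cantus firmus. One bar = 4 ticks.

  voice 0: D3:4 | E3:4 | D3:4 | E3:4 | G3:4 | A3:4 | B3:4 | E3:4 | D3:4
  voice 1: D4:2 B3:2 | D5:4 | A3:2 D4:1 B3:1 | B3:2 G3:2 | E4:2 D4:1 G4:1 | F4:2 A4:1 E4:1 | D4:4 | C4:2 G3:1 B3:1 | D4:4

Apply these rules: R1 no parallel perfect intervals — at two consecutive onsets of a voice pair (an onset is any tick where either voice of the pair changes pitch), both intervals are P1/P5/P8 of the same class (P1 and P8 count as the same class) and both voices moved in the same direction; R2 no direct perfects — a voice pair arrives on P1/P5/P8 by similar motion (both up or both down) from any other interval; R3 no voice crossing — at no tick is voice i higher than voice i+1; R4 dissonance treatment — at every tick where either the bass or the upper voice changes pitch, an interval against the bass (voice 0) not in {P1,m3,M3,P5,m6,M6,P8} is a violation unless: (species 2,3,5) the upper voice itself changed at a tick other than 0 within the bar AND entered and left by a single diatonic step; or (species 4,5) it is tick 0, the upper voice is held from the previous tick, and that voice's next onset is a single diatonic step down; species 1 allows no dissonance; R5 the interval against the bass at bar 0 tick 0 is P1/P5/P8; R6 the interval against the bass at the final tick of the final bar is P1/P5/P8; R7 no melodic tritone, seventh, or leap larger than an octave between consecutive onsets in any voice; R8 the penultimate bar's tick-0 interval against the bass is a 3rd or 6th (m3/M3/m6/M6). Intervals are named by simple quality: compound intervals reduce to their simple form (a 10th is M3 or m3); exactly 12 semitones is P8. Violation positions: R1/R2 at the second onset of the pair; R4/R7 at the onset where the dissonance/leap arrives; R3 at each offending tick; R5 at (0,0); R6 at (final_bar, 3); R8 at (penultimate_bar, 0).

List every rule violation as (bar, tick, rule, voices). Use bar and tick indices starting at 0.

(1, 0, R4, (0, 1))
(1, 0, R7, (1,))
(2, 0, R2, (0, 1))
(2, 0, R7, (1,))

bar 0: v0=D3 v1=D4 downbeat P8
bar 1: v0=E3 v1=D5 downbeat m7
bar 2: v0=D3 v1=A3 downbeat P5
bar 3: v0=E3 v1=B3 downbeat P5
bar 4: v0=G3 v1=E4 downbeat M6
bar 5: v0=A3 v1=F4 downbeat m6
bar 6: v0=B3 v1=D4 downbeat m3
bar 7: v0=E3 v1=C4 downbeat m6
bar 8: v0=D3 v1=D4 downbeat P8
  -> R4 @ bar 1 tick 0 v(0, 1): E3/D5 m7 untreated
  -> R7 @ bar 1 tick 0 v(1,): B3->D5 leap 15st
  -> R2 @ bar 2 tick 0 v(0, 1): E3/D5 m7 -> D3/A3 P5 similar
  -> R7 @ bar 2 tick 0 v(1,): D5->A3 leap 17st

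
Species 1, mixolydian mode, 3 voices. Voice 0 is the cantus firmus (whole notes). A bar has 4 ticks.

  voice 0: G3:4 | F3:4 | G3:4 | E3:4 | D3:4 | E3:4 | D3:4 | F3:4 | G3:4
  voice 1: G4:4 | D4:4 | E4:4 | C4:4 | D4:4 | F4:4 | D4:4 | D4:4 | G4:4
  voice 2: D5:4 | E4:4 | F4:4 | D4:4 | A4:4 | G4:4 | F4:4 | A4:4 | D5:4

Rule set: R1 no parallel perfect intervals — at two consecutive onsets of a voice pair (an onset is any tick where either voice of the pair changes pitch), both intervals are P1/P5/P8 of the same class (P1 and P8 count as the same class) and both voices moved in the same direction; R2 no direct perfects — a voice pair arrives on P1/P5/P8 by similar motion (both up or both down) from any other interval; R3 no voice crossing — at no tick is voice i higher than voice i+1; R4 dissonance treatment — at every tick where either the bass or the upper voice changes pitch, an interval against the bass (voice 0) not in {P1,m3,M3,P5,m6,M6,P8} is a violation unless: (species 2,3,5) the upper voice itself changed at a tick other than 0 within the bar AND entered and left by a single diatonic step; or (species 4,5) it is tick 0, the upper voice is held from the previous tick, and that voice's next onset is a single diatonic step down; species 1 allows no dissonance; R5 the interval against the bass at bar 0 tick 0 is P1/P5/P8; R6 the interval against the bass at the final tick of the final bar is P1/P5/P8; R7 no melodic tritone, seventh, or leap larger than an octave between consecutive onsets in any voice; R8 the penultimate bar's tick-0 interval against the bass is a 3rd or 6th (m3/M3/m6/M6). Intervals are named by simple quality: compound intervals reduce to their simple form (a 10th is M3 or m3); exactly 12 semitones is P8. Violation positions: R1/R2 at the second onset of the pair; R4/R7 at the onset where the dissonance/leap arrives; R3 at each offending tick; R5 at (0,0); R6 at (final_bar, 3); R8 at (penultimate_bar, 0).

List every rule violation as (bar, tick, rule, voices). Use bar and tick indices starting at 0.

bar 0: v0=G3 v1=G4 v2=D5 downbeat P5
bar 1: v0=F3 v1=D4 v2=E4 downbeat M7
bar 2: v0=G3 v1=E4 v2=F4 downbeat m7
bar 3: v0=E3 v1=C4 v2=D4 downbeat m7
bar 4: v0=D3 v1=D4 v2=A4 downbeat P5
bar 5: v0=E3 v1=F4 v2=G4 downbeat m3
bar 6: v0=D3 v1=D4 v2=F4 downbeat m3
bar 7: v0=F3 v1=D4 v2=A4 downbeat M3
bar 8: v0=G3 v1=G4 v2=D5 downbeat P5
  -> R4 @ bar 1 tick 0 v(0, 2): F3/E4 M7 untreated
  -> R7 @ bar 1 tick 0 v(2,): D5->E4 leap 10st
  -> R4 @ bar 2 tick 0 v(0, 2): G3/F4 m7 untreated
  -> R4 @ bar 3 tick 0 v(0, 2): E3/D4 m7 untreated
  -> R2 @ bar 4 tick 0 v(1, 2): C4/D4 M2 -> D4/A4 P5 similar
  -> R4 @ bar 5 tick 0 v(0, 1): E3/F4 m2 untreated
  -> R2 @ bar 6 tick 0 v(0, 1): E3/F4 m2 -> D3/D4 P8 similar
  -> R1 @ bar 8 tick 0 v(1, 2): D4/A4 P5 -> G4/D5 P5 similar
  -> R2 @ bar 8 tick 0 v(0, 1): F3/D4 M6 -> G3/G4 P8 similar
  -> R2 @ bar 8 tick 0 v(0, 2): F3/A4 M3 -> G3/D5 P5 similar

(1, 0, R4, (0, 2))
(1, 0, R7, (2,))
(2, 0, R4, (0, 2))
(3, 0, R4, (0, 2))
(4, 0, R2, (1, 2))
(5, 0, R4, (0, 1))
(6, 0, R2, (0, 1))
(8, 0, R1, (1, 2))
(8, 0, R2, (0, 1))
(8, 0, R2, (0, 2))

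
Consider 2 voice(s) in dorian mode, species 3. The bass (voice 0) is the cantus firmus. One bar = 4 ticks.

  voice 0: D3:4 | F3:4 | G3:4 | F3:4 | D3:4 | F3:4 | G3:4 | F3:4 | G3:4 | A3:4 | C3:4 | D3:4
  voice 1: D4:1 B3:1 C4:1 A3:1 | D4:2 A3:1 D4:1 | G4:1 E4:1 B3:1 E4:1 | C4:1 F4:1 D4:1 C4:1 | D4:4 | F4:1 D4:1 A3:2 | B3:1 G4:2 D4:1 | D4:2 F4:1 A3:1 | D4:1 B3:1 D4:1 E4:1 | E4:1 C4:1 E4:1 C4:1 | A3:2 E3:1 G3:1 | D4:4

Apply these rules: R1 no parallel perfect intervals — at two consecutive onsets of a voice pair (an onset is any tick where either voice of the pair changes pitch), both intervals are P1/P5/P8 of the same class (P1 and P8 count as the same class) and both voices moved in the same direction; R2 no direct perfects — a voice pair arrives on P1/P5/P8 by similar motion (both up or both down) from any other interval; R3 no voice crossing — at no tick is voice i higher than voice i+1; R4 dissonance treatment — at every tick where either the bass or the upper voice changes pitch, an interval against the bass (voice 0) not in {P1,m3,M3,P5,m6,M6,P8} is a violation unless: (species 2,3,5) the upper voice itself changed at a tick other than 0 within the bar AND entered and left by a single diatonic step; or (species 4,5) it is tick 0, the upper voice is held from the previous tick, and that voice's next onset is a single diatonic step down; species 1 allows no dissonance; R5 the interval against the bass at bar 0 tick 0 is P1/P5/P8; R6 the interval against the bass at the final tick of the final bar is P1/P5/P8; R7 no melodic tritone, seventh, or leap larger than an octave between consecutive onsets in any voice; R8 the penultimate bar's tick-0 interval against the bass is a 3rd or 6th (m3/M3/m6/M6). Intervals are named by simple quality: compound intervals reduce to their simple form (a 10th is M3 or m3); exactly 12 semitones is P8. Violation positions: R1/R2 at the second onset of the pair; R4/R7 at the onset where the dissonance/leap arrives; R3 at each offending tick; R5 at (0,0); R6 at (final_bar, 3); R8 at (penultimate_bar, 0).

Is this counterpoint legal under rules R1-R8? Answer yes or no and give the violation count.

No (6 violations)

bar 0: v0=D3 v1=D4 (P8)
bar 1: v0=F3 v1=D4 (M6)
bar 2: v0=G3 v1=G4 (P8)
bar 3: v0=F3 v1=C4 (P5)
bar 4: v0=D3 v1=D4 (P8)
bar 5: v0=F3 v1=F4 (P8)
bar 6: v0=G3 v1=B3 (M3)
bar 7: v0=F3 v1=D4 (M6)
bar 8: v0=G3 v1=D4 (P5)
bar 9: v0=A3 v1=E4 (P5)
bar 10: v0=C3 v1=A3 (M6)
bar 11: v0=D3 v1=D4 (P8)
  R4 @ bar0.2: D3/C4 m7 untreated
  R2 @ bar2.0: F3/D4 M6 -> G3/G4 P8 similar
  R2 @ bar3.0: G3/E4 M6 -> F3/C4 P5 similar
  R1 @ bar5.0: D3/D4 P8 -> F3/F4 P8 similar
  R2 @ bar8.0: F3/A3 M3 -> G3/D4 P5 similar
  R2 @ bar11.0: C3/G3 P5 -> D3/D4 P8 similar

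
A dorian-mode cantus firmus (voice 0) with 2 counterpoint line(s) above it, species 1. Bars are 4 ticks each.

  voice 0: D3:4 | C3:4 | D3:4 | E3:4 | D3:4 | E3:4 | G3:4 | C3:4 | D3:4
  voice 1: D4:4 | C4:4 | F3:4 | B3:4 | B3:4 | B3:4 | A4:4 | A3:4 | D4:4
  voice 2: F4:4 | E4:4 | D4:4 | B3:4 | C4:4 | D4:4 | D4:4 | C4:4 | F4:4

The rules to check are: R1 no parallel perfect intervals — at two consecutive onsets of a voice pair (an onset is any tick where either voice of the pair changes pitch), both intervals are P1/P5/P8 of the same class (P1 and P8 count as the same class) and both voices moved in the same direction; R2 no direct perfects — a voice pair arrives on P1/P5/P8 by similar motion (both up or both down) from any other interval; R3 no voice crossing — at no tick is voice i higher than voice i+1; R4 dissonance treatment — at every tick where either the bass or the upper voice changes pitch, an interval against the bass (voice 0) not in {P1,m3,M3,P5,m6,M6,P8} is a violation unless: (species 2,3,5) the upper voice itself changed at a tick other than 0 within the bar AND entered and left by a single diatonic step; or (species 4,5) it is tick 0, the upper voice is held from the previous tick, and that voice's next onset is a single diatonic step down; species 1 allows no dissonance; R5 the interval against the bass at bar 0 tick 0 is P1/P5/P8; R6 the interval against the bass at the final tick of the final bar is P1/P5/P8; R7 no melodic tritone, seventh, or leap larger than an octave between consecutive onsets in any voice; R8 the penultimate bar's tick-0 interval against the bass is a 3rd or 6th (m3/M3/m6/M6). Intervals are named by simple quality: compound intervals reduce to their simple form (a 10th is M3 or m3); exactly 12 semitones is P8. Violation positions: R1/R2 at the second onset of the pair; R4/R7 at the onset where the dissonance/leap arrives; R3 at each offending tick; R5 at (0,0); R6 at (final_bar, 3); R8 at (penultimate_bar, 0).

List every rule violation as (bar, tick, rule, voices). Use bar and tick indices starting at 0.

(0, 0, R5, (0, 2))
(1, 0, R1, (0, 1))
(3, 0, R2, (0, 1))
(3, 0, R7, (1,))
(4, 0, R4, (0, 2))
(5, 0, R4, (0, 2))
(6, 0, R3, (1, 2))
(6, 0, R4, (0, 1))
(6, 0, R7, (1,))
(6, 1, R3, (1, 2))
(6, 2, R3, (1, 2))
(6, 3, R3, (1, 2))
(7, 0, R2, (0, 2))
(7, 0, R8, (0, 2))
(8, 0, R2, (0, 1))
(8, 3, R6, (0, 2))

bar 0: v0=D3 v1=D4 v2=F4 downbeat m3
bar 1: v0=C3 v1=C4 v2=E4 downbeat M3
bar 2: v0=D3 v1=F3 v2=D4 downbeat P8
bar 3: v0=E3 v1=B3 v2=B3 downbeat P5
bar 4: v0=D3 v1=B3 v2=C4 downbeat m7
bar 5: v0=E3 v1=B3 v2=D4 downbeat m7
bar 6: v0=G3 v1=A4 v2=D4 downbeat P5
bar 7: v0=C3 v1=A3 v2=C4 downbeat P8
bar 8: v0=D3 v1=D4 v2=F4 downbeat m3
  -> R5 @ bar 0 tick 0 v(0, 2): opens on m3
  -> R1 @ bar 1 tick 0 v(0, 1): D3/D4 P8 -> C3/C4 P8 similar
  -> R2 @ bar 3 tick 0 v(0, 1): D3/F3 m3 -> E3/B3 P5 similar
  -> R7 @ bar 3 tick 0 v(1,): F3->B3 leap 6st
  -> R4 @ bar 4 tick 0 v(0, 2): D3/C4 m7 untreated
  -> R4 @ bar 5 tick 0 v(0, 2): E3/D4 m7 untreated
  -> R3 @ bar 6 tick 0 v(1, 2): A4 above D4
  -> R4 @ bar 6 tick 0 v(0, 1): G3/A4 M2 untreated
  -> R7 @ bar 6 tick 0 v(1,): B3->A4 leap 10st
  -> R3 @ bar 6 tick 1 v(1, 2): A4 above D4
  -> R3 @ bar 6 tick 2 v(1, 2): A4 above D4
  -> R3 @ bar 6 tick 3 v(1, 2): A4 above D4
  -> R2 @ bar 7 tick 0 v(0, 2): G3/D4 P5 -> C3/C4 P8 similar
  -> R8 @ bar 7 tick 0 v(0, 2): penult P8 not 3rd/6th
  -> R2 @ bar 8 tick 0 v(0, 1): C3/A3 M6 -> D3/D4 P8 similar
  -> R6 @ bar 8 tick 3 v(0, 2): closes on m3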